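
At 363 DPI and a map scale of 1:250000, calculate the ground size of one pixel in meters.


pixel_cm = 2.54 / 363 ≈ 0.006997 cm
ground = pixel_cm * 250000 / 100 = 2.54 * 250000 / (363 * 100) = 635000 / 36300 ≈ 17.49 m

17.49 m


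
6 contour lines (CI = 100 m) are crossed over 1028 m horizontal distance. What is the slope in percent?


elevation change = 6 * 100 = 600 m
slope = 600 / 1028 * 100 = 58.4%

58.4%


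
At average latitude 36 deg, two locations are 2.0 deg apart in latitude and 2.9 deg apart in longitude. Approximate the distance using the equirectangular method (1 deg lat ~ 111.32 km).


dlat_km = 2.0 * 111.32 = 222.64
dlon_km = 2.9 * 111.32 * cos(36) ≈ 261.173
dist = sqrt(222.64^2 + 261.173^2) ≈ 343.2 km

343.2 km


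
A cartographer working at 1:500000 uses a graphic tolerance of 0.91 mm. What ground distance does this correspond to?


ground = 0.91 mm * 500000 / 1000 = 455.0 m

455.0 m


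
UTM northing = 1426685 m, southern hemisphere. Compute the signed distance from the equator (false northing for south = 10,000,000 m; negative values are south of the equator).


For southern: actual = 1426685 - 10000000 = -8573315 m

-8573315 m


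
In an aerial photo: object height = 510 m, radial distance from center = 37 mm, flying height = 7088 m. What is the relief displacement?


d = h * r / H = 510 * 37 / 7088 = 2.66 mm

2.66 mm


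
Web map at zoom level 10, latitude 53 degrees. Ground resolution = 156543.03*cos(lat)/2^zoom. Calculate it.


res = 156543.03 * cos(53) / 2^10 = 156543.03 * 0.60181502 / 1024 = 92.0 m/pixel

92.0 m/pixel


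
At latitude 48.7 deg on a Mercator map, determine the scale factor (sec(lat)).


SF = 1 / cos(48.7) = 1 / 0.660002 = 1.515

1.515


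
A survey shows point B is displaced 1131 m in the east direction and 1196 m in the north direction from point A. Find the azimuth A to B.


az = atan2(1131, 1196) = 43.4 deg
adjusted to 0-360: 43.4 degrees

43.4 degrees


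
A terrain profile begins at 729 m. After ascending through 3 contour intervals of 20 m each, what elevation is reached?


elevation = 729 + 3 * 20 = 789 m

789 m


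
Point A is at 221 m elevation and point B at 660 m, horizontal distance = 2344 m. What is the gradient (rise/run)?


gradient = (660 - 221) / 2344 = 439 / 2344 = 0.1873

0.1873


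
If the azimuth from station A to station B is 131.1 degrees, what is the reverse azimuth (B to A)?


back azimuth = (131.1 + 180) mod 360 = 311.1 degrees

311.1 degrees


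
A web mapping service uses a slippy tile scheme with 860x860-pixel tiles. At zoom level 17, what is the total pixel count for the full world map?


tiles per axis = 2^17 = 131072
total tiles = 131072^2 = 17179869184
pixels per axis = 131072 * 860 = 112721920
total pixels = 112721920^2 = 12706231248486400

12706231248486400 pixels


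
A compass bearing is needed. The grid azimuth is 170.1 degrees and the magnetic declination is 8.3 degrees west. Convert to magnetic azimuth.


magnetic azimuth = grid azimuth - declination (east +ve)
mag_az = 170.1 - -8.3 = 178.4 degrees

178.4 degrees


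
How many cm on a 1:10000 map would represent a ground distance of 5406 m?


map_cm = 5406 * 100 / 10000 = 54.06 cm

54.06 cm


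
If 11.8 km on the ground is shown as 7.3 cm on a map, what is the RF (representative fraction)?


ground = 11.8 km = 1180000 cm; RF denominator = ground / map = 1180000 / 7.3 ≈ 161644; RF = 1:161644

1:161644


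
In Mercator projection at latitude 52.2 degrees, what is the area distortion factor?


area_distortion = 1/cos^2(52.2) = 2.662

2.662


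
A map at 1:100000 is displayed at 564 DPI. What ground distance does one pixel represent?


pixel_cm = 2.54 / 564 ≈ 0.004504 cm
ground = pixel_cm * 100000 / 100 = 2.54 * 100000 / (564 * 100) = 254000 / 56400 ≈ 4.5 m

4.5 m


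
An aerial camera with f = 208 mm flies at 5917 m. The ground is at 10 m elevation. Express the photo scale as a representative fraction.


scale = f / (H - h) = 208 mm / 5907 m = 208 / 5907000 = 1:28399

1:28399


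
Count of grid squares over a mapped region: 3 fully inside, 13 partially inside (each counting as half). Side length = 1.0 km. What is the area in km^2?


effective squares = 3 + 13 * 0.5 = 9.5
area = 9.5 * 1.0 = 9.5 km^2

9.5 km^2


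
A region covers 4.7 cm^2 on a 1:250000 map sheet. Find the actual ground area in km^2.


ground_area = 4.7 * (250000/100)^2 = 29375000.0 m^2 = 29.375 km^2

29.375 km^2


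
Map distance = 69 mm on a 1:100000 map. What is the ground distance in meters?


ground = 69 mm * 100000 / 1000 = 6900.0 m

6900.0 m


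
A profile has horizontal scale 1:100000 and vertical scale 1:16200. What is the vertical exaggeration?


VE = horizontal_scale / vertical_scale = 100000 / 16200 ≈ 6.2

6.2x


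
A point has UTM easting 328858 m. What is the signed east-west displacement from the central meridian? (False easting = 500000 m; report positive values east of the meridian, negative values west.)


displacement = 328858 - 500000 = -171142 m

-171142 m


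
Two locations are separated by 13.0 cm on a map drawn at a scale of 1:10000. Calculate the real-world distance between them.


ground = 13.0 cm * 10000 / 100 = 1300.0 m = 1.3 km

1.3 km


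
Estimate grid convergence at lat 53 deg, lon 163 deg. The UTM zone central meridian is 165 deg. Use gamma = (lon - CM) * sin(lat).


gamma = (163 - 165) * sin(53) = -2 * 0.798636 = -1.597 degrees

-1.597 degrees


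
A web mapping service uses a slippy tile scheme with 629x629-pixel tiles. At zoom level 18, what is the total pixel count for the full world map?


tiles per axis = 2^18 = 262144
total tiles = 262144^2 = 68719476736
pixels per axis = 262144 * 629 = 164888576
total pixels = 164888576^2 = 27188242495307776

27188242495307776 pixels


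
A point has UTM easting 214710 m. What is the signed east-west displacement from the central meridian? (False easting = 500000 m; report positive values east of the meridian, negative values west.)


displacement = 214710 - 500000 = -285290 m

-285290 m


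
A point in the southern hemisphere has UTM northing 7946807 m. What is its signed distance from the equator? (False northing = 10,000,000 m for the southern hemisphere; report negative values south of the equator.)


For southern: actual = 7946807 - 10000000 = -2053193 m

-2053193 m


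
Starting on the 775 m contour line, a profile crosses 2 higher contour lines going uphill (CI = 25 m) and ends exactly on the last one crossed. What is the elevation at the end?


elevation = 775 + 2 * 25 = 825 m

825 m


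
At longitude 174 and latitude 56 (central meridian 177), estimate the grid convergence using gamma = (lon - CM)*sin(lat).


gamma = (174 - 177) * sin(56) = -3 * 0.829038 = -2.487 degrees

-2.487 degrees


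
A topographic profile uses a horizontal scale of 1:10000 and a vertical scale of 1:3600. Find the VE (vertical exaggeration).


VE = horizontal_scale / vertical_scale = 10000 / 3600 ≈ 2.8

2.8x


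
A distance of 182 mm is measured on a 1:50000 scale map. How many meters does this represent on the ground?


ground = 182 mm * 50000 / 1000 = 9100.0 m

9100.0 m


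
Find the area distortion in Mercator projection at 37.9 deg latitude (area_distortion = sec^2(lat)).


area_distortion = 1/cos^2(37.9) = 1.606

1.606


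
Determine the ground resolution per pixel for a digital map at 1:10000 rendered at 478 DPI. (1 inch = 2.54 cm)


pixel_cm = 2.54 / 478 ≈ 0.005314 cm
ground = pixel_cm * 10000 / 100 = 2.54 * 10000 / (478 * 100) = 25400 / 47800 ≈ 0.53 m

0.53 m


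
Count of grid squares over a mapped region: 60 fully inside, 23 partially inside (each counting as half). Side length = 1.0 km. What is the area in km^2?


effective squares = 60 + 23 * 0.5 = 71.5
area = 71.5 * 1.0 = 71.5 km^2

71.5 km^2


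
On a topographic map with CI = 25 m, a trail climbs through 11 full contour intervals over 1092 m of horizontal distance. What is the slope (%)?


elevation change = 11 * 25 = 275 m
slope = 275 / 1092 * 100 = 25.2%

25.2%


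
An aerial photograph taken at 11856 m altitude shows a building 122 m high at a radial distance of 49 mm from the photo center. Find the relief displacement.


d = h * r / H = 122 * 49 / 11856 = 0.5 mm

0.5 mm


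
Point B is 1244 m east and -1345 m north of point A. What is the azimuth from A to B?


az = atan2(1244, -1345) = 137.2 deg
adjusted to 0-360: 137.2 degrees

137.2 degrees


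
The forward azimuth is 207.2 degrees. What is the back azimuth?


back azimuth = (207.2 + 180) mod 360 = 27.2 degrees

27.2 degrees


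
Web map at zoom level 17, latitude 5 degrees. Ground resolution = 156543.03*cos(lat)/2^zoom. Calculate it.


res = 156543.03 * cos(5) / 2^17 = 156543.03 * 0.9961947 / 131072 = 1.19 m/pixel

1.19 m/pixel


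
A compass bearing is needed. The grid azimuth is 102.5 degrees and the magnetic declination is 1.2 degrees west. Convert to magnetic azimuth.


magnetic azimuth = grid azimuth - declination (east +ve)
mag_az = 102.5 - -1.2 = 103.7 degrees

103.7 degrees


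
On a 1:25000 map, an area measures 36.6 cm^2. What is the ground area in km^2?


ground_area = 36.6 * (25000/100)^2 = 2287500.0 m^2 = 2.2875 km^2 ≈ 2.288 km^2

2.288 km^2


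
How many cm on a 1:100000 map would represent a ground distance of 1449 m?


map_cm = 1449 * 100 / 100000 = 1.449 cm ≈ 1.45 cm

1.45 cm


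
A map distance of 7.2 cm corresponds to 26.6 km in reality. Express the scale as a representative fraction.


ground = 26.6 km = 2660000 cm; RF denominator = ground / map = 2660000 / 7.2 ≈ 369444; RF = 1:369444

1:369444


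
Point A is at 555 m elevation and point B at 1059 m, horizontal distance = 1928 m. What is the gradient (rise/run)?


gradient = (1059 - 555) / 1928 = 504 / 1928 = 0.2614

0.2614


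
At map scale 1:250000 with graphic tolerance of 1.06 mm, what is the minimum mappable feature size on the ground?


ground = 1.06 mm * 250000 / 1000 = 265.0 m

265.0 m


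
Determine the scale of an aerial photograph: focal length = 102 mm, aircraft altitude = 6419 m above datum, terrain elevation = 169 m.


scale = f / (H - h) = 102 mm / 6250 m = 102 / 6250000 = 1:61275

1:61275


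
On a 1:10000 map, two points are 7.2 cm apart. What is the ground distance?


ground = 7.2 cm * 10000 / 100 = 720.0 m

720.0 m


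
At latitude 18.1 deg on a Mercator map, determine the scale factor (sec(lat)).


SF = 1 / cos(18.1) = 1 / 0.950516 = 1.052

1.052


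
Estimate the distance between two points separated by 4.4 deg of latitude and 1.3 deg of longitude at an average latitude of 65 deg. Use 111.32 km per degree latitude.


dlat_km = 4.4 * 111.32 = 489.808
dlon_km = 1.3 * 111.32 * cos(65) ≈ 61.16
dist = sqrt(489.808^2 + 61.16^2) ≈ 493.6 km

493.6 km


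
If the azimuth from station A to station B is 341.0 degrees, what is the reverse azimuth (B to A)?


back azimuth = (341.0 + 180) mod 360 = 161.0 degrees

161.0 degrees


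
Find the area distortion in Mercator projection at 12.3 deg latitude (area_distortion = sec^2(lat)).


area_distortion = 1/cos^2(12.3) = 1.048

1.048


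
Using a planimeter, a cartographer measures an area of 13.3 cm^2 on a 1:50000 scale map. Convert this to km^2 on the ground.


ground_area = 13.3 * (50000/100)^2 = 3325000.0 m^2 = 3.325 km^2

3.325 km^2


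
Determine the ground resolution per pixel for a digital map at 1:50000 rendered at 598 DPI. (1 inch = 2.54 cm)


pixel_cm = 2.54 / 598 ≈ 0.004247 cm
ground = pixel_cm * 50000 / 100 = 2.54 * 50000 / (598 * 100) = 127000 / 59800 ≈ 2.12 m

2.12 m


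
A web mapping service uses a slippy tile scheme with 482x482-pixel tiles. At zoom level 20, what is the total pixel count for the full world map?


tiles per axis = 2^20 = 1048576
total tiles = 1048576^2 = 1099511627776
pixels per axis = 1048576 * 482 = 505413632
total pixels = 505413632^2 = 255442939411431424

255442939411431424 pixels


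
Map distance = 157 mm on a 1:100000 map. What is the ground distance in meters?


ground = 157 mm * 100000 / 1000 = 15700.0 m

15700.0 m


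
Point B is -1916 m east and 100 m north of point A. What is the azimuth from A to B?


az = atan2(-1916, 100) = -87.0 deg
adjusted to 0-360: 273.0 degrees

273.0 degrees


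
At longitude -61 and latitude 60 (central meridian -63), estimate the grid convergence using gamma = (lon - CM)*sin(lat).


gamma = (-61 - -63) * sin(60) = 2 * 0.866025 = 1.732 degrees

1.732 degrees


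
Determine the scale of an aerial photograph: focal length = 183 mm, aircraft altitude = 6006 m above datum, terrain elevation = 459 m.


scale = f / (H - h) = 183 mm / 5547 m = 183 / 5547000 = 1:30311

1:30311


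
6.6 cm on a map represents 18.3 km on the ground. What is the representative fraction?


ground = 18.3 km = 1830000 cm; RF denominator = ground / map = 1830000 / 6.6 ≈ 277273; RF = 1:277273

1:277273


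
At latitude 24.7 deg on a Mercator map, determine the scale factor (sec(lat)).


SF = 1 / cos(24.7) = 1 / 0.908508 = 1.101

1.101


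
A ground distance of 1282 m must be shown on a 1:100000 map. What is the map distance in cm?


map_cm = 1282 * 100 / 100000 = 1.282 cm ≈ 1.28 cm

1.28 cm


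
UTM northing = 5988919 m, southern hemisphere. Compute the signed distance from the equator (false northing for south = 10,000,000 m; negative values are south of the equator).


For southern: actual = 5988919 - 10000000 = -4011081 m

-4011081 m


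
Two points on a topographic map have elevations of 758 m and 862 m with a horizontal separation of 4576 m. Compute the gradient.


gradient = (862 - 758) / 4576 = 104 / 4576 = 0.0227

0.0227


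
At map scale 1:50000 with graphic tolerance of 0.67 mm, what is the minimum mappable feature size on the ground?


ground = 0.67 mm * 50000 / 1000 = 33.5 m

33.5 m


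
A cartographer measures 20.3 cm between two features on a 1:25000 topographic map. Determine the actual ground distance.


ground = 20.3 cm * 25000 / 100 = 5075.0 m = 5.075 km

5.075 km


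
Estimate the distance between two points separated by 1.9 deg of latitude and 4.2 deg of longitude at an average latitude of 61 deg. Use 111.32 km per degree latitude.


dlat_km = 1.9 * 111.32 = 211.508
dlon_km = 4.2 * 111.32 * cos(61) ≈ 226.67
dist = sqrt(211.508^2 + 226.67^2) ≈ 310.0 km

310.0 km


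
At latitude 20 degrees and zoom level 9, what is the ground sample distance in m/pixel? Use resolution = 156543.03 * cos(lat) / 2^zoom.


res = 156543.03 * cos(20) / 2^9 = 156543.03 * 0.93969262 / 512 = 287.31 m/pixel

287.31 m/pixel


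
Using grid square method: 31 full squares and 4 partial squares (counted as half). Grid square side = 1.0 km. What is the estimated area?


effective squares = 31 + 4 * 0.5 = 33.0
area = 33.0 * 1.0 = 33.0 km^2

33.0 km^2


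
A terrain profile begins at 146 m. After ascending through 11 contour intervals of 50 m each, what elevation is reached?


elevation = 146 + 11 * 50 = 696 m

696 m


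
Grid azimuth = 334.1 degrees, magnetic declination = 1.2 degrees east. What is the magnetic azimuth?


magnetic azimuth = grid azimuth - declination (east +ve)
mag_az = 334.1 - 1.2 = 332.9 degrees

332.9 degrees


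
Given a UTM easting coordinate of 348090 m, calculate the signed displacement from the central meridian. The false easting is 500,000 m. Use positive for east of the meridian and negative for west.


displacement = 348090 - 500000 = -151910 m

-151910 m


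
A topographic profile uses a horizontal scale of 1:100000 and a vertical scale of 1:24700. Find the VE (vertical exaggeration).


VE = horizontal_scale / vertical_scale = 100000 / 24700 ≈ 4.0

4.0x


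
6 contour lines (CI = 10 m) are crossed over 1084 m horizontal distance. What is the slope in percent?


elevation change = 6 * 10 = 60 m
slope = 60 / 1084 * 100 = 5.5%

5.5%


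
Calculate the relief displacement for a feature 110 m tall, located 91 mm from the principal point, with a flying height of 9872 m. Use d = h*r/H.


d = h * r / H = 110 * 91 / 9872 = 1.01 mm

1.01 mm


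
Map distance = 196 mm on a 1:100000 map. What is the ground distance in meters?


ground = 196 mm * 100000 / 1000 = 19600.0 m

19600.0 m


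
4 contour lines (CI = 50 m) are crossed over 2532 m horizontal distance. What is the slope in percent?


elevation change = 4 * 50 = 200 m
slope = 200 / 2532 * 100 = 7.9%

7.9%


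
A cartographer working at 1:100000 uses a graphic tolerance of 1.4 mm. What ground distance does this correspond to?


ground = 1.4 mm * 100000 / 1000 = 140.0 m

140.0 m


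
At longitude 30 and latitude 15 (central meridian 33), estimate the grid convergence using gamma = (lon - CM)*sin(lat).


gamma = (30 - 33) * sin(15) = -3 * 0.258819 = -0.776 degrees

-0.776 degrees


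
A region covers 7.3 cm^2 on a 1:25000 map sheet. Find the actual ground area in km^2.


ground_area = 7.3 * (25000/100)^2 = 456250.0 m^2 = 0.45625 km^2 ≈ 0.456 km^2

0.456 km^2


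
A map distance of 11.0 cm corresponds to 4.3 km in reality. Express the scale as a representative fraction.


ground = 4.3 km = 430000 cm; RF denominator = ground / map = 430000 / 11.0 ≈ 39091; RF = 1:39091

1:39091


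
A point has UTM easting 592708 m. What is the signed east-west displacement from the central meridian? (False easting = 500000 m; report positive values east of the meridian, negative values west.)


displacement = 592708 - 500000 = 92708 m

92708 m


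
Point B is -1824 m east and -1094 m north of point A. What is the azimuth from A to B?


az = atan2(-1824, -1094) = -121.0 deg
adjusted to 0-360: 239.0 degrees

239.0 degrees


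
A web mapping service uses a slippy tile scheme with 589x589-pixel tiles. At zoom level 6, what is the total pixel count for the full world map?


tiles per axis = 2^6 = 64
total tiles = 64^2 = 4096
pixels per axis = 64 * 589 = 37696
total pixels = 37696^2 = 1420988416

1420988416 pixels


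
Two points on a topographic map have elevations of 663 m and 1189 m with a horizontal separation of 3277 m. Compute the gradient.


gradient = (1189 - 663) / 3277 = 526 / 3277 = 0.1605

0.1605


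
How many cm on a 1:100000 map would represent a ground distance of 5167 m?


map_cm = 5167 * 100 / 100000 = 5.167 cm ≈ 5.17 cm

5.17 cm


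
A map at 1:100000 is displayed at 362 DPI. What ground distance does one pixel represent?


pixel_cm = 2.54 / 362 ≈ 0.007017 cm
ground = pixel_cm * 100000 / 100 = 2.54 * 100000 / (362 * 100) = 254000 / 36200 ≈ 7.02 m

7.02 m


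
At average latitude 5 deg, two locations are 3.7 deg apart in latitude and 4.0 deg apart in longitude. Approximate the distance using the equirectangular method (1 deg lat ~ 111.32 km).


dlat_km = 3.7 * 111.32 = 411.884
dlon_km = 4.0 * 111.32 * cos(5) ≈ 443.586
dist = sqrt(411.884^2 + 443.586^2) ≈ 605.3 km

605.3 km


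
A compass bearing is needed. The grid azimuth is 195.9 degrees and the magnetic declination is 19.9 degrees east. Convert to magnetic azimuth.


magnetic azimuth = grid azimuth - declination (east +ve)
mag_az = 195.9 - 19.9 = 176.0 degrees

176.0 degrees


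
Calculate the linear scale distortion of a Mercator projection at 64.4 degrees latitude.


SF = 1 / cos(64.4) = 1 / 0.432086 = 2.314

2.314


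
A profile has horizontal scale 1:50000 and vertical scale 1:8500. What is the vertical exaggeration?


VE = horizontal_scale / vertical_scale = 50000 / 8500 ≈ 5.9

5.9x


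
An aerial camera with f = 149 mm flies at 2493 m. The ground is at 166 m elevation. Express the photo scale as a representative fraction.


scale = f / (H - h) = 149 mm / 2327 m = 149 / 2327000 = 1:15617

1:15617


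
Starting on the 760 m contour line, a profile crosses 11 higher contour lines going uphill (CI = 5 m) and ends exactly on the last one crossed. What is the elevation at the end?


elevation = 760 + 11 * 5 = 815 m

815 m


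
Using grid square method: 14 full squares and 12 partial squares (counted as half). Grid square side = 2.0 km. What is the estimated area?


effective squares = 14 + 12 * 0.5 = 20.0
area = 20.0 * 4.0 = 80.0 km^2

80.0 km^2


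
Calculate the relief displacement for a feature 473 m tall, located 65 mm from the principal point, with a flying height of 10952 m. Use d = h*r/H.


d = h * r / H = 473 * 65 / 10952 = 2.81 mm

2.81 mm


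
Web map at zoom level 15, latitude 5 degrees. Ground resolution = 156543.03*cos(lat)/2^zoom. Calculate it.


res = 156543.03 * cos(5) / 2^15 = 156543.03 * 0.9961947 / 32768 = 4.76 m/pixel

4.76 m/pixel


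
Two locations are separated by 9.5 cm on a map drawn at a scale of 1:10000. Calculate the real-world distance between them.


ground = 9.5 cm * 10000 / 100 = 950.0 m

950.0 m


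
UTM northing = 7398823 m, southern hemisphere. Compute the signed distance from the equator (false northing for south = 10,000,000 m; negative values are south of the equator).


For southern: actual = 7398823 - 10000000 = -2601177 m

-2601177 m


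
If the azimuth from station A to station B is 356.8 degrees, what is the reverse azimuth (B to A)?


back azimuth = (356.8 + 180) mod 360 = 176.8 degrees

176.8 degrees


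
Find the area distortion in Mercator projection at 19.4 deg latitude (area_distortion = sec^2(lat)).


area_distortion = 1/cos^2(19.4) = 1.124

1.124


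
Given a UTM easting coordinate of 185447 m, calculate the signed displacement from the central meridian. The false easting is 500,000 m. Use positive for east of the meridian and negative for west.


displacement = 185447 - 500000 = -314553 m

-314553 m


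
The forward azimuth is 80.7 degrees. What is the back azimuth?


back azimuth = (80.7 + 180) mod 360 = 260.7 degrees

260.7 degrees


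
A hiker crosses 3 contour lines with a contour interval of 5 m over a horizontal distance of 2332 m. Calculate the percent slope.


elevation change = 3 * 5 = 15 m
slope = 15 / 2332 * 100 = 0.6%

0.6%


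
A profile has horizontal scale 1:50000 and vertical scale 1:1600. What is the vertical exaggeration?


VE = horizontal_scale / vertical_scale = 50000 / 1600 = 31.25

31.25x


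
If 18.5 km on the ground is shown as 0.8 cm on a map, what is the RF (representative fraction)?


ground = 18.5 km = 1850000 cm; RF denominator = ground / map = 1850000 / 0.8 = 2312500; RF = 1:2312500

1:2312500


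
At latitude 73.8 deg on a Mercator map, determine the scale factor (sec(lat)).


SF = 1 / cos(73.8) = 1 / 0.278991 = 3.584

3.584


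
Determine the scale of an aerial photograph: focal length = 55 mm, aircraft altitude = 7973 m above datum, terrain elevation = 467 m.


scale = f / (H - h) = 55 mm / 7506 m = 55 / 7506000 = 1:136473

1:136473


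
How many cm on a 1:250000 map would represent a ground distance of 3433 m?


map_cm = 3433 * 100 / 250000 = 1.3732 cm ≈ 1.37 cm

1.37 cm


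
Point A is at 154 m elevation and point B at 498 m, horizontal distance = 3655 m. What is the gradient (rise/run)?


gradient = (498 - 154) / 3655 = 344 / 3655 = 0.0941

0.0941


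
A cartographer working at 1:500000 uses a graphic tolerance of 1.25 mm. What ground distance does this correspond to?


ground = 1.25 mm * 500000 / 1000 = 625.0 m

625.0 m


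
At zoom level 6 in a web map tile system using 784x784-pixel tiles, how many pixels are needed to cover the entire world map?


tiles per axis = 2^6 = 64
total tiles = 64^2 = 4096
pixels per axis = 64 * 784 = 50176
total pixels = 50176^2 = 2517630976

2517630976 pixels


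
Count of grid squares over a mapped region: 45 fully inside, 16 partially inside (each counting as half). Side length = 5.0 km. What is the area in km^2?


effective squares = 45 + 16 * 0.5 = 53.0
area = 53.0 * 25.0 = 1325.0 km^2

1325.0 km^2


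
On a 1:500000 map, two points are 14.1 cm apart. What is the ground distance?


ground = 14.1 cm * 500000 / 100 = 70500.0 m = 70.5 km

70.5 km


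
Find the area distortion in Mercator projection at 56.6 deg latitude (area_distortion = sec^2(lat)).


area_distortion = 1/cos^2(56.6) = 3.3

3.3


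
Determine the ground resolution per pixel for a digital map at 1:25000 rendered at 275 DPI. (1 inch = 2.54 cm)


pixel_cm = 2.54 / 275 ≈ 0.009236 cm
ground = pixel_cm * 25000 / 100 = 2.54 * 25000 / (275 * 100) = 63500 / 27500 ≈ 2.31 m

2.31 m


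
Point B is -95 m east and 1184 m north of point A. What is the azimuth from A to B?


az = atan2(-95, 1184) = -4.6 deg
adjusted to 0-360: 355.4 degrees

355.4 degrees


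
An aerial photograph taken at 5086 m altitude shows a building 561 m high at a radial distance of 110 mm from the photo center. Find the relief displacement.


d = h * r / H = 561 * 110 / 5086 = 12.13 mm

12.13 mm


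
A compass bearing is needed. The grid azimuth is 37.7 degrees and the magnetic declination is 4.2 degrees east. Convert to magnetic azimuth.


magnetic azimuth = grid azimuth - declination (east +ve)
mag_az = 37.7 - 4.2 = 33.5 degrees

33.5 degrees


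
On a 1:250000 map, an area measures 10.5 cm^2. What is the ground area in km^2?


ground_area = 10.5 * (250000/100)^2 = 65625000.0 m^2 = 65.625 km^2

65.625 km^2


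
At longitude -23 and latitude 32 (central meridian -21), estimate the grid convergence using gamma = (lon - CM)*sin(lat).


gamma = (-23 - -21) * sin(32) = -2 * 0.529919 = -1.06 degrees

-1.06 degrees


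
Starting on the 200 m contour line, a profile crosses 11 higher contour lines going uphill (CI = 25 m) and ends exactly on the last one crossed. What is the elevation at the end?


elevation = 200 + 11 * 25 = 475 m

475 m


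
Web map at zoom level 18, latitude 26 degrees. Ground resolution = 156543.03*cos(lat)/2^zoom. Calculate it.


res = 156543.03 * cos(26) / 2^18 = 156543.03 * 0.89879405 / 262144 = 0.54 m/pixel

0.54 m/pixel


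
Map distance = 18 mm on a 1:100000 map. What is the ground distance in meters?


ground = 18 mm * 100000 / 1000 = 1800.0 m

1800.0 m


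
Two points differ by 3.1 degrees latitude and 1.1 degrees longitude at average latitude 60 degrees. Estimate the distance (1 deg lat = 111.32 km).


dlat_km = 3.1 * 111.32 = 345.092
dlon_km = 1.1 * 111.32 * cos(60) ≈ 61.226
dist = sqrt(345.092^2 + 61.226^2) ≈ 350.5 km

350.5 km


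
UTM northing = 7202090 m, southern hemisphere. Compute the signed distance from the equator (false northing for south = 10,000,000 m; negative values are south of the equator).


For southern: actual = 7202090 - 10000000 = -2797910 m

-2797910 m


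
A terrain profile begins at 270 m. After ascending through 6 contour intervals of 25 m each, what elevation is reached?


elevation = 270 + 6 * 25 = 420 m

420 m


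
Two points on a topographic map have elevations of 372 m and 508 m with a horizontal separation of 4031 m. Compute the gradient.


gradient = (508 - 372) / 4031 = 136 / 4031 = 0.0337

0.0337


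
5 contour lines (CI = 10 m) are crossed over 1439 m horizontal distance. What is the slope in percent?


elevation change = 5 * 10 = 50 m
slope = 50 / 1439 * 100 = 3.5%

3.5%


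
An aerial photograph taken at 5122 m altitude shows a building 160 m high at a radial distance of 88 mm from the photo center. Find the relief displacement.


d = h * r / H = 160 * 88 / 5122 = 2.75 mm

2.75 mm


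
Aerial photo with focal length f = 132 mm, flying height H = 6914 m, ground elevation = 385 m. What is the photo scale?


scale = f / (H - h) = 132 mm / 6529 m = 132 / 6529000 = 1:49462

1:49462


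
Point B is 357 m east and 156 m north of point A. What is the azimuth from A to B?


az = atan2(357, 156) = 66.4 deg
adjusted to 0-360: 66.4 degrees

66.4 degrees


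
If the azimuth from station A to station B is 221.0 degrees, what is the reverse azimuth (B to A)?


back azimuth = (221.0 + 180) mod 360 = 41.0 degrees

41.0 degrees


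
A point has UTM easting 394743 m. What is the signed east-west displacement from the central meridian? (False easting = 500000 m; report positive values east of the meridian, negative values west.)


displacement = 394743 - 500000 = -105257 m

-105257 m


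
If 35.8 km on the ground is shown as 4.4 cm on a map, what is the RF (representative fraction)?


ground = 35.8 km = 3580000 cm; RF denominator = ground / map = 3580000 / 4.4 ≈ 813636; RF = 1:813636

1:813636


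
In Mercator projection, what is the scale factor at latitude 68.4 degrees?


SF = 1 / cos(68.4) = 1 / 0.368125 = 2.716

2.716


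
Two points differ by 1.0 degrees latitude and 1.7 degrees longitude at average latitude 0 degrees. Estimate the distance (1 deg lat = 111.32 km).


dlat_km = 1.0 * 111.32 = 111.32
dlon_km = 1.7 * 111.32 * cos(0) ≈ 189.244
dist = sqrt(111.32^2 + 189.244^2) ≈ 219.6 km

219.6 km


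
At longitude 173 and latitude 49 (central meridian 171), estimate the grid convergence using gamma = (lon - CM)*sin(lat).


gamma = (173 - 171) * sin(49) = 2 * 0.75471 = 1.509 degrees

1.509 degrees


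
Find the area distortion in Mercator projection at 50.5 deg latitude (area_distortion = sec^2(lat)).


area_distortion = 1/cos^2(50.5) = 2.472

2.472


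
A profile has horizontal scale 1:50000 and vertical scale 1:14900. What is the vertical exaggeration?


VE = horizontal_scale / vertical_scale = 50000 / 14900 ≈ 3.4

3.4x


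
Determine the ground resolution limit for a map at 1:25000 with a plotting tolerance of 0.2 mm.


ground = 0.2 mm * 25000 / 1000 = 5.0 m

5.0 m


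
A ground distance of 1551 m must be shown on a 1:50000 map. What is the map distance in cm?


map_cm = 1551 * 100 / 50000 = 3.102 cm ≈ 3.1 cm

3.1 cm


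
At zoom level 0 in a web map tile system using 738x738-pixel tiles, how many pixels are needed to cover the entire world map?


tiles per axis = 2^0 = 1
total tiles = 1^2 = 1
pixels per axis = 1 * 738 = 738
total pixels = 738^2 = 544644

544644 pixels


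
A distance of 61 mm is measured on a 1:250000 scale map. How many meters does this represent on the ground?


ground = 61 mm * 250000 / 1000 = 15250.0 m

15250.0 m


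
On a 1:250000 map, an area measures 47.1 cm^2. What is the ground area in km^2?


ground_area = 47.1 * (250000/100)^2 = 294375000.0 m^2 = 294.375 km^2

294.375 km^2


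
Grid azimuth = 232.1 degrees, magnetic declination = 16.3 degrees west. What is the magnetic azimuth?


magnetic azimuth = grid azimuth - declination (east +ve)
mag_az = 232.1 - -16.3 = 248.4 degrees

248.4 degrees


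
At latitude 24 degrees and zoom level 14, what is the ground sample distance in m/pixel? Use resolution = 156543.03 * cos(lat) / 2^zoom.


res = 156543.03 * cos(24) / 2^14 = 156543.03 * 0.91354546 / 16384 = 8.73 m/pixel

8.73 m/pixel


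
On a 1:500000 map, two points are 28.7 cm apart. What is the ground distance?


ground = 28.7 cm * 500000 / 100 = 143500.0 m = 143.5 km

143.5 km


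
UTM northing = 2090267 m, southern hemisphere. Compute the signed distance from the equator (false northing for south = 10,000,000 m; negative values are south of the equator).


For southern: actual = 2090267 - 10000000 = -7909733 m

-7909733 m


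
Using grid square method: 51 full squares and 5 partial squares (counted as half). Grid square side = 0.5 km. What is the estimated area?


effective squares = 51 + 5 * 0.5 = 53.5
area = 53.5 * 0.25 = 13.375 km^2

13.375 km^2


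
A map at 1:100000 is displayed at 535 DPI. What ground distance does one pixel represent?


pixel_cm = 2.54 / 535 ≈ 0.004748 cm
ground = pixel_cm * 100000 / 100 = 2.54 * 100000 / (535 * 100) = 254000 / 53500 ≈ 4.75 m

4.75 m


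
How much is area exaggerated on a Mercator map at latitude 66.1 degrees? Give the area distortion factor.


area_distortion = 1/cos^2(66.1) = 6.092

6.092


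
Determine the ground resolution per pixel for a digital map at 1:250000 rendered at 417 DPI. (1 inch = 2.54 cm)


pixel_cm = 2.54 / 417 ≈ 0.006091 cm
ground = pixel_cm * 250000 / 100 = 2.54 * 250000 / (417 * 100) = 635000 / 41700 ≈ 15.23 m

15.23 m


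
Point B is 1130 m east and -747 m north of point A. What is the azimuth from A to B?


az = atan2(1130, -747) = 123.5 deg
adjusted to 0-360: 123.5 degrees

123.5 degrees


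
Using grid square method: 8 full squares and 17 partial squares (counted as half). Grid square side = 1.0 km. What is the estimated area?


effective squares = 8 + 17 * 0.5 = 16.5
area = 16.5 * 1.0 = 16.5 km^2

16.5 km^2


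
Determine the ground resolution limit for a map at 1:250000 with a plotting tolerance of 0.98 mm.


ground = 0.98 mm * 250000 / 1000 = 245.0 m

245.0 m


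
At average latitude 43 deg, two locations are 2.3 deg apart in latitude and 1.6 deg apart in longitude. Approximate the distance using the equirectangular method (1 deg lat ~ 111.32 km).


dlat_km = 2.3 * 111.32 = 256.036
dlon_km = 1.6 * 111.32 * cos(43) ≈ 130.263
dist = sqrt(256.036^2 + 130.263^2) ≈ 287.3 km

287.3 km


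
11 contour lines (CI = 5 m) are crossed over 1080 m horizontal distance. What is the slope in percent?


elevation change = 11 * 5 = 55 m
slope = 55 / 1080 * 100 = 5.1%

5.1%


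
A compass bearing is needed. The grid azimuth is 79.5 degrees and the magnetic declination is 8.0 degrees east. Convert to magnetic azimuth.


magnetic azimuth = grid azimuth - declination (east +ve)
mag_az = 79.5 - 8.0 = 71.5 degrees

71.5 degrees


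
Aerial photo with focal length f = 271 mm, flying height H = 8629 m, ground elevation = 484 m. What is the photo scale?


scale = f / (H - h) = 271 mm / 8145 m = 271 / 8145000 = 1:30055

1:30055


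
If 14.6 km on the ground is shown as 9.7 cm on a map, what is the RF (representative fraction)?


ground = 14.6 km = 1460000 cm; RF denominator = ground / map = 1460000 / 9.7 ≈ 150515; RF = 1:150515

1:150515


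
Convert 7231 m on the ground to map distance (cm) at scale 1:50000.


map_cm = 7231 * 100 / 50000 = 14.462 cm ≈ 14.46 cm

14.46 cm


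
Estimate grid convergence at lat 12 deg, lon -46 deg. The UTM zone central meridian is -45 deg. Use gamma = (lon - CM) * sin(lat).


gamma = (-46 - -45) * sin(12) = -1 * 0.207912 = -0.208 degrees

-0.208 degrees


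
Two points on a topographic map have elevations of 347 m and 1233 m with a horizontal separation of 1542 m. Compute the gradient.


gradient = (1233 - 347) / 1542 = 886 / 1542 = 0.5746

0.5746


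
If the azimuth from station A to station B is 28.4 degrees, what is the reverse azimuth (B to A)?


back azimuth = (28.4 + 180) mod 360 = 208.4 degrees

208.4 degrees


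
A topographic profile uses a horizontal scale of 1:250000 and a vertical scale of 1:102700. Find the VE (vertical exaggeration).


VE = horizontal_scale / vertical_scale = 250000 / 102700 ≈ 2.4

2.4x


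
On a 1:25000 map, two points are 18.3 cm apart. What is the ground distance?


ground = 18.3 cm * 25000 / 100 = 4575.0 m = 4.575 km

4.575 km


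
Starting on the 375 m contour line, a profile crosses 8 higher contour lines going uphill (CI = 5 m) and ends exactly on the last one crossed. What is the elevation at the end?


elevation = 375 + 8 * 5 = 415 m

415 m


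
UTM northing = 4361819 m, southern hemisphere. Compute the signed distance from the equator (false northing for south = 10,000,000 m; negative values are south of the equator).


For southern: actual = 4361819 - 10000000 = -5638181 m

-5638181 m


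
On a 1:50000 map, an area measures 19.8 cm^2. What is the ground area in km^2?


ground_area = 19.8 * (50000/100)^2 = 4950000.0 m^2 = 4.95 km^2

4.95 km^2


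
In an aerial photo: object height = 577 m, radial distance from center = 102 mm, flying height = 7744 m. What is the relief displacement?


d = h * r / H = 577 * 102 / 7744 = 7.6 mm

7.6 mm


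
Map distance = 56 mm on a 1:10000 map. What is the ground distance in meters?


ground = 56 mm * 10000 / 1000 = 560.0 m

560.0 m


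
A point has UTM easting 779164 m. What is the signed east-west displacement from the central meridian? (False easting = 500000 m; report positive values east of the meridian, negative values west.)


displacement = 779164 - 500000 = 279164 m

279164 m


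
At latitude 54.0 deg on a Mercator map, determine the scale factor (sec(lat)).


SF = 1 / cos(54.0) = 1 / 0.587785 = 1.701

1.701


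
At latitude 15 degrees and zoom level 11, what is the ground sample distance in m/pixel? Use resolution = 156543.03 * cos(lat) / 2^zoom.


res = 156543.03 * cos(15) / 2^11 = 156543.03 * 0.96592583 / 2048 = 73.83 m/pixel

73.83 m/pixel


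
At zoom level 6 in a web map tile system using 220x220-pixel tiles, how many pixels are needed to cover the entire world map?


tiles per axis = 2^6 = 64
total tiles = 64^2 = 4096
pixels per axis = 64 * 220 = 14080
total pixels = 14080^2 = 198246400

198246400 pixels


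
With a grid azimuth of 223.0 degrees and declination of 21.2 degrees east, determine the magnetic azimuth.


magnetic azimuth = grid azimuth - declination (east +ve)
mag_az = 223.0 - 21.2 = 201.8 degrees

201.8 degrees


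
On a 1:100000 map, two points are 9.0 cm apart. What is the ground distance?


ground = 9.0 cm * 100000 / 100 = 9000.0 m = 9.0 km

9.0 km


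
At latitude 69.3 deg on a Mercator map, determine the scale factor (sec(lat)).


SF = 1 / cos(69.3) = 1 / 0.353475 = 2.829

2.829


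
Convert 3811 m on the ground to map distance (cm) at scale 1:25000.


map_cm = 3811 * 100 / 25000 = 15.244 cm ≈ 15.24 cm

15.24 cm


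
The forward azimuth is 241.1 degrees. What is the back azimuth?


back azimuth = (241.1 + 180) mod 360 = 61.1 degrees

61.1 degrees


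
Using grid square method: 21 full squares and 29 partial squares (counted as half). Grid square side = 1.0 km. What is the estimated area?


effective squares = 21 + 29 * 0.5 = 35.5
area = 35.5 * 1.0 = 35.5 km^2

35.5 km^2


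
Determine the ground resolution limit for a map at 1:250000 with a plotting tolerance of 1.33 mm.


ground = 1.33 mm * 250000 / 1000 = 332.5 m

332.5 m


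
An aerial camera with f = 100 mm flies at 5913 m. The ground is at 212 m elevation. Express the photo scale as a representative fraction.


scale = f / (H - h) = 100 mm / 5701 m = 100 / 5701000 = 1:57010

1:57010


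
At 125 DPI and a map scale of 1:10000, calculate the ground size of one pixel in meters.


pixel_cm = 2.54 / 125 = 0.02032 cm
ground = pixel_cm * 10000 / 100 = 2.54 * 10000 / (125 * 100) = 25400 / 12500 ≈ 2.03 m

2.03 m


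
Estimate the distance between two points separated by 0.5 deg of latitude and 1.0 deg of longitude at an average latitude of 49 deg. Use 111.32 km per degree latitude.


dlat_km = 0.5 * 111.32 = 55.66
dlon_km = 1.0 * 111.32 * cos(49) ≈ 73.032
dist = sqrt(55.66^2 + 73.032^2) ≈ 91.8 km

91.8 km


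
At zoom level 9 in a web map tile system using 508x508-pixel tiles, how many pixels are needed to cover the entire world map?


tiles per axis = 2^9 = 512
total tiles = 512^2 = 262144
pixels per axis = 512 * 508 = 260096
total pixels = 260096^2 = 67649929216

67649929216 pixels


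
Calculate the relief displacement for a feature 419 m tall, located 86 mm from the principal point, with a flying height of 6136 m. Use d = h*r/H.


d = h * r / H = 419 * 86 / 6136 = 5.87 mm

5.87 mm


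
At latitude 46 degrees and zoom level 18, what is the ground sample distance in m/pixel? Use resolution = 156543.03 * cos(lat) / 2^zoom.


res = 156543.03 * cos(46) / 2^18 = 156543.03 * 0.69465837 / 262144 = 0.41 m/pixel

0.41 m/pixel
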